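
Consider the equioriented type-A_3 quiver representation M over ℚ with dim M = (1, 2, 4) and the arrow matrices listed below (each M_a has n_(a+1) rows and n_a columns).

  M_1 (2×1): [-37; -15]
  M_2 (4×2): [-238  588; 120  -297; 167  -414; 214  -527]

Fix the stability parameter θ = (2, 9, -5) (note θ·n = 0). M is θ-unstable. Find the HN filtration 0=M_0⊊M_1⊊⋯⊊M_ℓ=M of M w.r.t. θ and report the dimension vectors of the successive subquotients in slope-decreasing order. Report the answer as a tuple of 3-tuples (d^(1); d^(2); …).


Interval decomposition of M: I[1,3], I[2,3], I[3,3]^2.
HN type (ℓ=2): μ^(1)=2; μ^(2)=-5

((1, 2, 2); (0, 0, 2))


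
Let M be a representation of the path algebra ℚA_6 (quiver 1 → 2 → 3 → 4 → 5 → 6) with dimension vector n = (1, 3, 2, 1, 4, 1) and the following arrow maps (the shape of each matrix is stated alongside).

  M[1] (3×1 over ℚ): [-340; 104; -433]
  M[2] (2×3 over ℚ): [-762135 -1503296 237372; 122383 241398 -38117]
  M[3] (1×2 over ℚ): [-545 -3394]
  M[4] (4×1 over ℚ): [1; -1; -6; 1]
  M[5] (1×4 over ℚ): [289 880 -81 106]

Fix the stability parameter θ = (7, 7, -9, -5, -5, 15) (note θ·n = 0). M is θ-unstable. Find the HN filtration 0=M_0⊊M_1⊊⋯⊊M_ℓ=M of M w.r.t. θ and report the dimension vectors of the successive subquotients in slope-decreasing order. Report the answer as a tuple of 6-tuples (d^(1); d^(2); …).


Barcode: M ≅ I[1,6], I[2,2], I[2,3], I[5,5]^3. HN layers by μ_θ (4 steps, strictly decreasing):
  μ^(1)=15; μ^(2)=7; μ^(3)=-1; μ^(4)=-5

((0, 0, 0, 0, 0, 1); (0, 1, 0, 0, 0, 0); (1, 2, 2, 1, 1, 0); (0, 0, 0, 0, 3, 0))


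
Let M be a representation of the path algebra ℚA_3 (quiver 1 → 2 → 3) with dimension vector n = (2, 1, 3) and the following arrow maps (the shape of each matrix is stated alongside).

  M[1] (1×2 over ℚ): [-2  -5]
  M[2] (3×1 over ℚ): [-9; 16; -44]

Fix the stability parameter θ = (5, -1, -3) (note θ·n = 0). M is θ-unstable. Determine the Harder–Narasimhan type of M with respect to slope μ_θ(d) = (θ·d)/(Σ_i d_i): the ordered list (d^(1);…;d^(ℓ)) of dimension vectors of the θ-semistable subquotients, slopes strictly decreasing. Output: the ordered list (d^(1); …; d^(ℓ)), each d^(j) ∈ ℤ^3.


Via rank(M_{q-1}∘⋯∘M_p): M ≅ I[1,1], I[1,3], I[3,3]^2.
μ_θ-semistable layers: μ^(1)=5; μ^(2)=1/3; μ^(3)=-3

((1, 0, 0); (1, 1, 1); (0, 0, 2))


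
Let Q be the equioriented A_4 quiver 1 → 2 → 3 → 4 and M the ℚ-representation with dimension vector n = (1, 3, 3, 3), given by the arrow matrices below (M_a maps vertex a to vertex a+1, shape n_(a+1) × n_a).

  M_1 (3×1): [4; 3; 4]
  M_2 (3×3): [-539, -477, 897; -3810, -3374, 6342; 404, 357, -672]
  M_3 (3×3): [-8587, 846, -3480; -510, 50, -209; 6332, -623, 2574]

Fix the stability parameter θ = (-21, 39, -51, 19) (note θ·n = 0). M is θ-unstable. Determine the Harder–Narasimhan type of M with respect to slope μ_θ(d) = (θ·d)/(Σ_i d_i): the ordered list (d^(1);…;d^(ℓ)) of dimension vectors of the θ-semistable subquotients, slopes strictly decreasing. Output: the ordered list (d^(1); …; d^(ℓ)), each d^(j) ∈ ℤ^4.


Barcode: M ≅ I[1,4], I[2,2], I[2,4], I[3,4]. HN layers by μ_θ (5 steps, strictly decreasing):
  μ^(1)=39; μ^(2)=19; μ^(3)=-6; μ^(4)=-21; μ^(5)=-51

((0, 1, 0, 0); (0, 0, 0, 3); (0, 2, 2, 0); (1, 0, 0, 0); (0, 0, 1, 0))


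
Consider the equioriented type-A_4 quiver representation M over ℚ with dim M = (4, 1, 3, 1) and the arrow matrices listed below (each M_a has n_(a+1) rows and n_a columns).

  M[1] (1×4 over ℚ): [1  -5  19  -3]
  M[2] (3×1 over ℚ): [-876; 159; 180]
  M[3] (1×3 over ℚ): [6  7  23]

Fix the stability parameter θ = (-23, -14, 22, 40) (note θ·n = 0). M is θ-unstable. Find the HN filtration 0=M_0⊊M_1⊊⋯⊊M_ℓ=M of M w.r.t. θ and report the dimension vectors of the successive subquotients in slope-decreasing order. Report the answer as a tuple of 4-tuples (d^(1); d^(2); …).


Via rank(M_{q-1}∘⋯∘M_p): M ≅ I[1,1]^3, I[1,4], I[3,3]^2.
μ_θ-semistable layers: μ^(1)=40; μ^(2)=22; μ^(3)=-14; μ^(4)=-23

((0, 0, 0, 1); (0, 0, 3, 0); (0, 1, 0, 0); (4, 0, 0, 0))


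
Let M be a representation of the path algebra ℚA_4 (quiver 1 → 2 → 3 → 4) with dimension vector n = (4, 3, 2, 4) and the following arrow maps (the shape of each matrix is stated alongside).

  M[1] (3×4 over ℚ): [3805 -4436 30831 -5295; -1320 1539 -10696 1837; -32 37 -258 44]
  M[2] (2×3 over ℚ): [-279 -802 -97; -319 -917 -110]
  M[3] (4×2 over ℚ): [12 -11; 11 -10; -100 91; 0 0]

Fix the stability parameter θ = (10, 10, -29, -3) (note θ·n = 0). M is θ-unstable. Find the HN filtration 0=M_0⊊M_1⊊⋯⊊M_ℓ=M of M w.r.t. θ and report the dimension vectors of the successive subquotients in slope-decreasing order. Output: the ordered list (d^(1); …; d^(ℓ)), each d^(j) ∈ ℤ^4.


Via rank(M_{q-1}∘⋯∘M_p): M ≅ I[1,1], I[1,2], I[1,4]^2, I[4,4]^2.
μ_θ-semistable layers: μ^(1)=10; μ^(2)=-3

((2, 1, 0, 0); (2, 2, 2, 4))


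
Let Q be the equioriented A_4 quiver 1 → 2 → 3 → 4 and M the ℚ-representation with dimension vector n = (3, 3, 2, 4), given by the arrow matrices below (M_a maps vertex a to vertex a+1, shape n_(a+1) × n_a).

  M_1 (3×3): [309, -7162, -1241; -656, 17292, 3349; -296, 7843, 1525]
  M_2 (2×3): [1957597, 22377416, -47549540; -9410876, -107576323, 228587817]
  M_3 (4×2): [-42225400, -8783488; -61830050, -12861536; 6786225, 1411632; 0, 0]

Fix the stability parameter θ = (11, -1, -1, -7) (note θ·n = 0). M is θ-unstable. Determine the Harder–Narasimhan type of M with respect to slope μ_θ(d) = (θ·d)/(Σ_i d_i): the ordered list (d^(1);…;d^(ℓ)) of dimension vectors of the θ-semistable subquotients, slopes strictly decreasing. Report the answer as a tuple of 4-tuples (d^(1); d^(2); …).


Via rank(M_{q-1}∘⋯∘M_p): M ≅ I[1,2], I[1,3], I[1,4], I[4,4]^3.
μ_θ-semistable layers: μ^(1)=5; μ^(2)=3; μ^(3)=1/2; μ^(4)=-7

((1, 1, 0, 0); (1, 1, 1, 0); (1, 1, 1, 1); (0, 0, 0, 3))


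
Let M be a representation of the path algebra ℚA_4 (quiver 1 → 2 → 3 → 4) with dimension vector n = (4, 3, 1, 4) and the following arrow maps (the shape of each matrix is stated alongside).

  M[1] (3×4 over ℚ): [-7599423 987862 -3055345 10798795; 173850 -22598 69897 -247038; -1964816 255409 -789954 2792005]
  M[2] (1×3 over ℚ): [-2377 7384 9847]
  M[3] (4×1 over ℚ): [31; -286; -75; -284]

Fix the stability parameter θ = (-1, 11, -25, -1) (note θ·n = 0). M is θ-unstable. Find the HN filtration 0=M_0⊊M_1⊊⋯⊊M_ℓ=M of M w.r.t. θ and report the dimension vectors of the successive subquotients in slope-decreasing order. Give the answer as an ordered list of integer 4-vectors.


Barcode: M ≅ I[1,1], I[1,2]^2, I[1,4], I[4,4]^3. HN layers by μ_θ (3 steps, strictly decreasing):
  μ^(1)=11; μ^(2)=-1; μ^(3)=-5

((0, 2, 0, 0); (3, 0, 0, 4); (1, 1, 1, 0))


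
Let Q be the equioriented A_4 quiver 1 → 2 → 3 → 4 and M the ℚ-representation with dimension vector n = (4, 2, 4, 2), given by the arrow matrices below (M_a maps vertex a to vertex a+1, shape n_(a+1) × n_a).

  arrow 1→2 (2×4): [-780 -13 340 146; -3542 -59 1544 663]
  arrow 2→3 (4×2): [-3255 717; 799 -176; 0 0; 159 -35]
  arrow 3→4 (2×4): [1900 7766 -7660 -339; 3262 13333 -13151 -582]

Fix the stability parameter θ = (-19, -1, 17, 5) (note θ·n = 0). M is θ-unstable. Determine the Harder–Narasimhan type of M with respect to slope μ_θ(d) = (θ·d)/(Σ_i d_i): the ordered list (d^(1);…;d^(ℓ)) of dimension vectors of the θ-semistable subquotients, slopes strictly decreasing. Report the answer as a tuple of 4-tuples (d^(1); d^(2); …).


Barcode: M ≅ I[1,1]^2, I[1,4]^2, I[3,3]^2. HN layers by μ_θ (4 steps, strictly decreasing):
  μ^(1)=17; μ^(2)=11; μ^(3)=-1; μ^(4)=-19

((0, 0, 2, 0); (0, 0, 2, 2); (0, 2, 0, 0); (4, 0, 0, 0))


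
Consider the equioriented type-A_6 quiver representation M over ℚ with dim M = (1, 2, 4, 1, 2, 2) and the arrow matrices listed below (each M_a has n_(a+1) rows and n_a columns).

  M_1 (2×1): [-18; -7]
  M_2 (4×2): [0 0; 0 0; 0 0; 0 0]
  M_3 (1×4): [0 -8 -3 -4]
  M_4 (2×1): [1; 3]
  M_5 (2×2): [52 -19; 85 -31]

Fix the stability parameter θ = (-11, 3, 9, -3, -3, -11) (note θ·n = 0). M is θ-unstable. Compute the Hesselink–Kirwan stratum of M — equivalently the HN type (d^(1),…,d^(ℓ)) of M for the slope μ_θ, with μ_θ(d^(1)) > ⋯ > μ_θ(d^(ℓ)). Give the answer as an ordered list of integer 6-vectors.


Barcode: M ≅ I[1,2], I[2,2], I[3,3]^3, I[3,6], I[5,6]. HN layers by μ_θ (5 steps, strictly decreasing):
  μ^(1)=9; μ^(2)=3; μ^(3)=-2; μ^(4)=-7; μ^(5)=-11

((0, 0, 3, 0, 0, 0); (0, 2, 0, 0, 0, 0); (0, 0, 1, 1, 1, 1); (0, 0, 0, 0, 1, 1); (1, 0, 0, 0, 0, 0))


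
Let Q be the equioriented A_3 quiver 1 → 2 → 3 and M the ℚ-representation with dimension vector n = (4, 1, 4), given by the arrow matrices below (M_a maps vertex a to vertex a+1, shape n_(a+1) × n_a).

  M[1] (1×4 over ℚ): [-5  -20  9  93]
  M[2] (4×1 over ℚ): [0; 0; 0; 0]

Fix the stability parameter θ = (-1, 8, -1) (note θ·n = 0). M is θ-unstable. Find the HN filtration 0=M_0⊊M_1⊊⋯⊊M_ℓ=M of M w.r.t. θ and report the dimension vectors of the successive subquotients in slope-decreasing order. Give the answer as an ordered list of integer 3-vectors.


Interval decomposition of M: I[1,1]^3, I[1,2], I[3,3]^4.
HN type (ℓ=2): μ^(1)=8; μ^(2)=-1

((0, 1, 0); (4, 0, 4))


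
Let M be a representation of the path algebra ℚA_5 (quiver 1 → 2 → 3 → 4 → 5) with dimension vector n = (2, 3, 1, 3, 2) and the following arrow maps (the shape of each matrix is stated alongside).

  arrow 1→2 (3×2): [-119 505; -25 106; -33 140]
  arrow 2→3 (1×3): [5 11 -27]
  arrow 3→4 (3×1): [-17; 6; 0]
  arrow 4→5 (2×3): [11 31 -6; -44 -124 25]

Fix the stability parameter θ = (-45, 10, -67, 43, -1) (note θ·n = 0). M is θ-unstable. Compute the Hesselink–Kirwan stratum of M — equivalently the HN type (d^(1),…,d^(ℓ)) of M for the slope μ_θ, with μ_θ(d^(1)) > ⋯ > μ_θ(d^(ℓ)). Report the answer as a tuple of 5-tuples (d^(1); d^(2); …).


Interval decomposition of M: I[1,2], I[1,5], I[2,2], I[4,4], I[4,5].
HN type (ℓ=5): μ^(1)=43; μ^(2)=21; μ^(3)=10; μ^(4)=-57/2; μ^(5)=-45

((0, 0, 0, 1, 0); (0, 0, 0, 2, 2); (0, 2, 0, 0, 0); (0, 1, 1, 0, 0); (2, 0, 0, 0, 0))


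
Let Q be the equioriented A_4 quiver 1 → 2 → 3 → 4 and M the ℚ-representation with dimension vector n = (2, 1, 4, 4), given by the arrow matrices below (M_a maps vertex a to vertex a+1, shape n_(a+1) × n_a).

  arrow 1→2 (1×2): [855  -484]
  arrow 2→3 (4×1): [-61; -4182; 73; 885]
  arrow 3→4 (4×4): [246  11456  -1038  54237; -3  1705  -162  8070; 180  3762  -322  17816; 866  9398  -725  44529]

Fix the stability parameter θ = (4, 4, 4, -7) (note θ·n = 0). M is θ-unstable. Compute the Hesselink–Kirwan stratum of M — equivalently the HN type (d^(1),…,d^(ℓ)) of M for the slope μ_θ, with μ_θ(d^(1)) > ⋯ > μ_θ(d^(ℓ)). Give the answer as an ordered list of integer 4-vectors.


Barcode: M ≅ I[1,1], I[1,4], I[3,4]^3. HN layers by μ_θ (3 steps, strictly decreasing):
  μ^(1)=4; μ^(2)=5/4; μ^(3)=-3/2

((1, 0, 0, 0); (1, 1, 1, 1); (0, 0, 3, 3))


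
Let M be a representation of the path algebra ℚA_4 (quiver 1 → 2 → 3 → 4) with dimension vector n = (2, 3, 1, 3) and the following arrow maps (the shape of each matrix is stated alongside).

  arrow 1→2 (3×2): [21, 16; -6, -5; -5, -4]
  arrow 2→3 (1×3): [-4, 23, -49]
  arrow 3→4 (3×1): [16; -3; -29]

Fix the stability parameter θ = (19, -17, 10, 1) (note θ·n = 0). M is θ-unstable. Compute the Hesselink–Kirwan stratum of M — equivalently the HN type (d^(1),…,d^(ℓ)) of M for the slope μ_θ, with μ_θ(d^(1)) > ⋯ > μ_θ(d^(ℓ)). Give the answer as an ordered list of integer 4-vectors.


Barcode: M ≅ I[1,2], I[1,4], I[2,2], I[4,4]^2. HN layers by μ_θ (3 steps, strictly decreasing):
  μ^(1)=11/2; μ^(2)=1; μ^(3)=-17

((0, 0, 1, 1); (2, 2, 0, 2); (0, 1, 0, 0))


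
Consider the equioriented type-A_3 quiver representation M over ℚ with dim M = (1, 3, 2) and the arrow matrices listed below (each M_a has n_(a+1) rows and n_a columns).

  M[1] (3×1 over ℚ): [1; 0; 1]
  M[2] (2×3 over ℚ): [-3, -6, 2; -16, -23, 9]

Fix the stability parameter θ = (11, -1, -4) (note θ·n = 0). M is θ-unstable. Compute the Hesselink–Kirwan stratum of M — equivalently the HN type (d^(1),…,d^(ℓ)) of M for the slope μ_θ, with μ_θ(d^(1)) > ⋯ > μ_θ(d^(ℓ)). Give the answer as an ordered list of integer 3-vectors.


Via rank(M_{q-1}∘⋯∘M_p): M ≅ I[1,3], I[2,2], I[2,3].
μ_θ-semistable layers: μ^(1)=2; μ^(2)=-1; μ^(3)=-5/2

((1, 1, 1); (0, 1, 0); (0, 1, 1))


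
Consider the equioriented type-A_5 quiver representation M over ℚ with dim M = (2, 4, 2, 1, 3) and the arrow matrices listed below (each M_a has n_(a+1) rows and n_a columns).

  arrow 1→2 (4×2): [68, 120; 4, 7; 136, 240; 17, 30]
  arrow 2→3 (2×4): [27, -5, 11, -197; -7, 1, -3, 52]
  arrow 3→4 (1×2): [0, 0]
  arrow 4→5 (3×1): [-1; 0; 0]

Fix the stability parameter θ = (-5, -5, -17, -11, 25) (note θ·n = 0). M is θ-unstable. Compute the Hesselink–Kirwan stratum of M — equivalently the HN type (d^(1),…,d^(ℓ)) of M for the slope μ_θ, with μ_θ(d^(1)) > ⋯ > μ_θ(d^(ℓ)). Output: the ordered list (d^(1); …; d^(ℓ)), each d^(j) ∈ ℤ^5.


Interval decomposition of M: I[1,3]^2, I[2,2]^2, I[4,5], I[5,5]^2.
HN type (ℓ=4): μ^(1)=25; μ^(2)=-5; μ^(3)=-9; μ^(4)=-11

((0, 0, 0, 0, 3); (0, 2, 0, 0, 0); (2, 2, 2, 0, 0); (0, 0, 0, 1, 0))


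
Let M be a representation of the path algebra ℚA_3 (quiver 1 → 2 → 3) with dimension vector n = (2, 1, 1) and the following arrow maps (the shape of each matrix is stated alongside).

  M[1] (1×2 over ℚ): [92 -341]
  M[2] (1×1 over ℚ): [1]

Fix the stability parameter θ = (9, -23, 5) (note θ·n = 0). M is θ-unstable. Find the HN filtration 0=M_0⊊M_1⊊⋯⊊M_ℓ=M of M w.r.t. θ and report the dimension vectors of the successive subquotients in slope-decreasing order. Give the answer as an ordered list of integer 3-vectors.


Interval decomposition of M: I[1,1], I[1,3].
HN type (ℓ=3): μ^(1)=9; μ^(2)=5; μ^(3)=-7

((1, 0, 0); (0, 0, 1); (1, 1, 0))


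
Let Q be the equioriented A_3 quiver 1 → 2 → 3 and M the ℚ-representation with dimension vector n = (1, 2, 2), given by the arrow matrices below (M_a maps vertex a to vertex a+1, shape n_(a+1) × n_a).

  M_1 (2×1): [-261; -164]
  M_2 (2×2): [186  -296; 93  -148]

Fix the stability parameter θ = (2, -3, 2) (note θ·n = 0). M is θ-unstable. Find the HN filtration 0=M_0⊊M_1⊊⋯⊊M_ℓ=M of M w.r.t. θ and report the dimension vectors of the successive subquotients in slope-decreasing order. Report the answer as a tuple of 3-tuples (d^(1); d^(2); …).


Barcode: M ≅ I[1,3], I[2,2], I[3,3]. HN layers by μ_θ (3 steps, strictly decreasing):
  μ^(1)=2; μ^(2)=-1/2; μ^(3)=-3

((0, 0, 2); (1, 1, 0); (0, 1, 0))


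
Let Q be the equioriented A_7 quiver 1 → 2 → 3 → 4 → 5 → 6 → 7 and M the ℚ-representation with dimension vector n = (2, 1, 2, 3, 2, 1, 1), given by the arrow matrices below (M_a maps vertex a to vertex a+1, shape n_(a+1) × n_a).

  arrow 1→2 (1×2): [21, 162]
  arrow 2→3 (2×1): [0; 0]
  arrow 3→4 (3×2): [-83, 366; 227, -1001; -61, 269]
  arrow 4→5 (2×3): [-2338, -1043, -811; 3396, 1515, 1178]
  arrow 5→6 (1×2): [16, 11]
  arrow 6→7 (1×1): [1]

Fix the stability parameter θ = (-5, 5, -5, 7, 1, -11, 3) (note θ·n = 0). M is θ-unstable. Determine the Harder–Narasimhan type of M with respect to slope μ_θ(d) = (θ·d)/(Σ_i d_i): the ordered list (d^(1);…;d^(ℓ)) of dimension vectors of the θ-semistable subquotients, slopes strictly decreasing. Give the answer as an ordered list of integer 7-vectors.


Interval decomposition of M: I[1,1], I[1,2], I[3,5], I[3,7], I[4,4].
HN type (ℓ=6): μ^(1)=7; μ^(2)=5; μ^(3)=4; μ^(4)=3; μ^(5)=-1; μ^(6)=-5

((0, 0, 0, 1, 0, 0, 0); (0, 1, 0, 0, 0, 0, 0); (0, 0, 0, 1, 1, 0, 0); (0, 0, 0, 0, 0, 0, 1); (0, 0, 0, 1, 1, 1, 0); (2, 0, 2, 0, 0, 0, 0))


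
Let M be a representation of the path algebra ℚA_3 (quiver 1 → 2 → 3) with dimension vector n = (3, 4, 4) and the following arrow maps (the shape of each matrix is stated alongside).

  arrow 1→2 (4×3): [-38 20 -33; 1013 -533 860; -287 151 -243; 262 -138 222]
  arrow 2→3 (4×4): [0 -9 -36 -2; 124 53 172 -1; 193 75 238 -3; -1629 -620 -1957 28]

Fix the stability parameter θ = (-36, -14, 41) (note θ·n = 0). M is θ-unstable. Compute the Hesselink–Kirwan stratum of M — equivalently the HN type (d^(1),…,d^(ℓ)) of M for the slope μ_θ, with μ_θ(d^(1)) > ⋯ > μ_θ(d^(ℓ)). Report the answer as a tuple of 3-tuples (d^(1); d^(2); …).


Interval decomposition of M: I[1,3]^3, I[2,3].
HN type (ℓ=3): μ^(1)=41; μ^(2)=-14; μ^(3)=-36

((0, 0, 4); (0, 4, 0); (3, 0, 0))


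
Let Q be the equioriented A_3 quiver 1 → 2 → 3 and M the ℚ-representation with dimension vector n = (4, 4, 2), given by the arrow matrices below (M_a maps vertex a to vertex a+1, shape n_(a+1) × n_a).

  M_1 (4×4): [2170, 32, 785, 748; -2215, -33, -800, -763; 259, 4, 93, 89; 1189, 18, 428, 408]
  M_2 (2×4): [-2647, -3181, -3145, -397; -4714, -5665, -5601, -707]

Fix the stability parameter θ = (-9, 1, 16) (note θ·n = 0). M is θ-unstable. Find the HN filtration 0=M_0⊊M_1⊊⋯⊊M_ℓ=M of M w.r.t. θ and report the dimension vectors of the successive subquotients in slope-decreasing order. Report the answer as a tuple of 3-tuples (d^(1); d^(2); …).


Barcode: M ≅ I[1,2]^2, I[1,3]^2. HN layers by μ_θ (3 steps, strictly decreasing):
  μ^(1)=16; μ^(2)=1; μ^(3)=-9

((0, 0, 2); (0, 4, 0); (4, 0, 0))


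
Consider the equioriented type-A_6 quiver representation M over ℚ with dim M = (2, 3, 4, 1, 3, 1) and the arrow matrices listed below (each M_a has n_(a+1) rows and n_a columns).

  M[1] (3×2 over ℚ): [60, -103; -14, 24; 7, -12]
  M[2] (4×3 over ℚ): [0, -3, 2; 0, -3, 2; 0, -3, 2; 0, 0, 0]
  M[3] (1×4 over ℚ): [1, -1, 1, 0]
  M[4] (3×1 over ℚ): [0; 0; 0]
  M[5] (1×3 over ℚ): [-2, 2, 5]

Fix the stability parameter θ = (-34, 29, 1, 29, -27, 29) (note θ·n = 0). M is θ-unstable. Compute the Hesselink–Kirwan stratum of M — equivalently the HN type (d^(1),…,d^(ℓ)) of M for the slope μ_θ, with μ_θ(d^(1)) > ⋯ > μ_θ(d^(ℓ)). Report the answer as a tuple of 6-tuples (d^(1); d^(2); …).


Interval decomposition of M: I[1,2], I[1,4], I[2,2], I[3,3]^3, I[5,5]^2, I[5,6].
HN type (ℓ=5): μ^(1)=29; μ^(2)=15; μ^(3)=1; μ^(4)=-27; μ^(5)=-34

((0, 2, 0, 1, 0, 1); (0, 1, 1, 0, 0, 0); (0, 0, 3, 0, 0, 0); (0, 0, 0, 0, 3, 0); (2, 0, 0, 0, 0, 0))


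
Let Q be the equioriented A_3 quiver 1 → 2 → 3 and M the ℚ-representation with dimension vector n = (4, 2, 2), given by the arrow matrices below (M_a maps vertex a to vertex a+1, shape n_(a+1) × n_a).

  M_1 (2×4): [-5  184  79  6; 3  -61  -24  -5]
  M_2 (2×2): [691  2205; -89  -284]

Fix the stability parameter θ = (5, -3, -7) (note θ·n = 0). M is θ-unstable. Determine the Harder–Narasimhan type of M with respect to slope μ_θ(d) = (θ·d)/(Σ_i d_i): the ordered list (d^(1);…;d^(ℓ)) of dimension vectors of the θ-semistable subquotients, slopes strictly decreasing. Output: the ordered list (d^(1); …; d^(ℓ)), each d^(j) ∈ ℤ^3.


Barcode: M ≅ I[1,1]^2, I[1,3]^2. HN layers by μ_θ (2 steps, strictly decreasing):
  μ^(1)=5; μ^(2)=-5/3

((2, 0, 0); (2, 2, 2))


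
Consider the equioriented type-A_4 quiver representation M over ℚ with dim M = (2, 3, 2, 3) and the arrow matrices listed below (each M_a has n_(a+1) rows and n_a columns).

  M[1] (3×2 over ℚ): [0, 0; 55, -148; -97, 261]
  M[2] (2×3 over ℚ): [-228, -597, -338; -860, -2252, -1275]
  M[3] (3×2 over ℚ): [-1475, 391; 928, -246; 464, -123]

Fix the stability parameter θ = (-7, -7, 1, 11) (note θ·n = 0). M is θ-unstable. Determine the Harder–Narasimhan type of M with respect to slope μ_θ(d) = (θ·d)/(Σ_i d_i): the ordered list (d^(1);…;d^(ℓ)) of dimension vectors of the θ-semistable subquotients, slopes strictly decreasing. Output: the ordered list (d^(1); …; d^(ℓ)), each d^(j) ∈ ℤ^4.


Interval decomposition of M: I[1,4]^2, I[2,2], I[4,4].
HN type (ℓ=3): μ^(1)=11; μ^(2)=1; μ^(3)=-7

((0, 0, 0, 3); (0, 0, 2, 0); (2, 3, 0, 0))


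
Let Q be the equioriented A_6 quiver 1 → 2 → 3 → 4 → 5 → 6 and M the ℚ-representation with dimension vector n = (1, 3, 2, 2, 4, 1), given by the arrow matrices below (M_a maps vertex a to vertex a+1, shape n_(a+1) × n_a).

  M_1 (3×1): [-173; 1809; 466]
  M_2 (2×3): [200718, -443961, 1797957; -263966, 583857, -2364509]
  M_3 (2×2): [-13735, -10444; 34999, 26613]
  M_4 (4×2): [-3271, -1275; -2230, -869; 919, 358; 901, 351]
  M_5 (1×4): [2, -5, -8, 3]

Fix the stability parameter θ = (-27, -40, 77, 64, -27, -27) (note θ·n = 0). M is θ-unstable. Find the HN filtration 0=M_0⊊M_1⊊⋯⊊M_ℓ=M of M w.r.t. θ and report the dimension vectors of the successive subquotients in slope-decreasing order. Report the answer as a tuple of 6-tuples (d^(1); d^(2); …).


Via rank(M_{q-1}∘⋯∘M_p): M ≅ I[1,6], I[2,2]^2, I[3,5], I[5,5]^2.
μ_θ-semistable layers: μ^(1)=38; μ^(2)=87/4; μ^(3)=-27; μ^(4)=-67/2; μ^(5)=-40

((0, 0, 1, 1, 1, 0); (0, 0, 1, 1, 1, 1); (0, 0, 0, 0, 2, 0); (1, 1, 0, 0, 0, 0); (0, 2, 0, 0, 0, 0))


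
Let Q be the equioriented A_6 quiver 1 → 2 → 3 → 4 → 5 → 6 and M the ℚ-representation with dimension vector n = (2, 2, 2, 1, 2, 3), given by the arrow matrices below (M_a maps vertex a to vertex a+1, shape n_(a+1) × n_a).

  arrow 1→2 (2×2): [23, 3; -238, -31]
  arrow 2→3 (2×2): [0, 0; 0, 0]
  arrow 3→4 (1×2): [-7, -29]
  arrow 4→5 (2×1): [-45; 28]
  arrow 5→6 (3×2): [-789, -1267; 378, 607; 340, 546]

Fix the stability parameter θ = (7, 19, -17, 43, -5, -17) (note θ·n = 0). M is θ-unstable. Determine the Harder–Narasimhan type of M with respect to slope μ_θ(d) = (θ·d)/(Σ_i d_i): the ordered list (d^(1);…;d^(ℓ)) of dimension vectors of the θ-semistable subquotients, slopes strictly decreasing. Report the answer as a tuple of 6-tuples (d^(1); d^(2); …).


Interval decomposition of M: I[1,2]^2, I[3,3], I[3,6], I[5,6], I[6,6].
HN type (ℓ=4): μ^(1)=19; μ^(2)=7; μ^(3)=-11; μ^(4)=-17

((0, 2, 0, 0, 0, 0); (2, 0, 0, 1, 1, 1); (0, 0, 0, 0, 1, 1); (0, 0, 2, 0, 0, 1))


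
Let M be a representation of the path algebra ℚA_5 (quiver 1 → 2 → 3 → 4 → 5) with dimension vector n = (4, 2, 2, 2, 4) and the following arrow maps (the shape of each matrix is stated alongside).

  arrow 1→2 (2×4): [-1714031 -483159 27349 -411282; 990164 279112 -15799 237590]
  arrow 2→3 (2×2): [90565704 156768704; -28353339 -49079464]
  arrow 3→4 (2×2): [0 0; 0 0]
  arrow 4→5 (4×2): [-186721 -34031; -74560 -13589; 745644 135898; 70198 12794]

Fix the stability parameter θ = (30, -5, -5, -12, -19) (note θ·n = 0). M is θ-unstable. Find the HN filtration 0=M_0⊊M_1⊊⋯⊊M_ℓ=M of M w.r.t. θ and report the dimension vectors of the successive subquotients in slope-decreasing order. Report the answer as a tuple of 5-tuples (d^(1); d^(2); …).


Via rank(M_{q-1}∘⋯∘M_p): M ≅ I[1,1]^2, I[1,2], I[1,3], I[3,3], I[4,5]^2, I[5,5]^2.
μ_θ-semistable layers: μ^(1)=30; μ^(2)=25/2; μ^(3)=20/3; μ^(4)=-5; μ^(5)=-31/2; μ^(6)=-19

((2, 0, 0, 0, 0); (1, 1, 0, 0, 0); (1, 1, 1, 0, 0); (0, 0, 1, 0, 0); (0, 0, 0, 2, 2); (0, 0, 0, 0, 2))


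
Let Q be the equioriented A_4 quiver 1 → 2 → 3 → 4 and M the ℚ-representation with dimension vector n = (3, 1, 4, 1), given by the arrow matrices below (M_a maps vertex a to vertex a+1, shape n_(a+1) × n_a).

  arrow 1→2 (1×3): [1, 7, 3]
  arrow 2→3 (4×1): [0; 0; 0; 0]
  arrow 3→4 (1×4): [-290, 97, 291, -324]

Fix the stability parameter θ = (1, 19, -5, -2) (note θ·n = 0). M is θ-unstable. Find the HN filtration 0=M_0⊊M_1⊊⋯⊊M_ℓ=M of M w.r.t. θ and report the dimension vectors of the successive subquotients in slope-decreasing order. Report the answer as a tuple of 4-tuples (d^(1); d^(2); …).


Barcode: M ≅ I[1,1]^2, I[1,2], I[3,3]^3, I[3,4]. HN layers by μ_θ (4 steps, strictly decreasing):
  μ^(1)=19; μ^(2)=1; μ^(3)=-2; μ^(4)=-5

((0, 1, 0, 0); (3, 0, 0, 0); (0, 0, 0, 1); (0, 0, 4, 0))


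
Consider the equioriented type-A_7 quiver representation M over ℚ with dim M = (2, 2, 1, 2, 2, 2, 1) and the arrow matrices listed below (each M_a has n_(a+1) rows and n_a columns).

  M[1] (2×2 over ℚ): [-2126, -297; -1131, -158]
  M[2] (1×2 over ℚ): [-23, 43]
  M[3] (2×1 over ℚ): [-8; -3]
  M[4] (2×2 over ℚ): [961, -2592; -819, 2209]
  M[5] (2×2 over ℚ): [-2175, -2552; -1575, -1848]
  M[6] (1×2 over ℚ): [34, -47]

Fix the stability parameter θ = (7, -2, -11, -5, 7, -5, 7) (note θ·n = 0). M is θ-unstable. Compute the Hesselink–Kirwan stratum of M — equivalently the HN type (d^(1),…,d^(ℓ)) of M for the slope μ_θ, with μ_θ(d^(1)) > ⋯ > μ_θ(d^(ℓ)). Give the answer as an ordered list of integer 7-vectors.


Via rank(M_{q-1}∘⋯∘M_p): M ≅ I[1,2], I[1,5], I[4,7], I[6,6].
μ_θ-semistable layers: μ^(1)=7; μ^(2)=5/2; μ^(3)=1; μ^(4)=-11/4; μ^(5)=-5

((0, 0, 0, 0, 1, 0, 1); (1, 1, 0, 0, 0, 0, 0); (0, 0, 0, 0, 1, 1, 0); (1, 1, 1, 1, 0, 0, 0); (0, 0, 0, 1, 0, 1, 0))


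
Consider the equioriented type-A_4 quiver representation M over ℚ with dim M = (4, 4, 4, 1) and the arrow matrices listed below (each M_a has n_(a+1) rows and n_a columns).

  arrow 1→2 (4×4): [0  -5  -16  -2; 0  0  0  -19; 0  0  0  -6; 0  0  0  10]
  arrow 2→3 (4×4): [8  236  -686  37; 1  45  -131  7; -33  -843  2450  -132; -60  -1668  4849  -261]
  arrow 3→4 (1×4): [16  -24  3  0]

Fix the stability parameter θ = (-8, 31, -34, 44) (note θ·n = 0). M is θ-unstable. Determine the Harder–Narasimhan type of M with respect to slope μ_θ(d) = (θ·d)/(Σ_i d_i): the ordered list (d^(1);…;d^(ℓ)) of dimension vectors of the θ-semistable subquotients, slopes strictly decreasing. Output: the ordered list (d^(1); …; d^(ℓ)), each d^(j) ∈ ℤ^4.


Barcode: M ≅ I[1,1]^2, I[1,3], I[1,4], I[2,3]^2. HN layers by μ_θ (3 steps, strictly decreasing):
  μ^(1)=44; μ^(2)=-3/2; μ^(3)=-8

((0, 0, 0, 1); (0, 4, 4, 0); (4, 0, 0, 0))


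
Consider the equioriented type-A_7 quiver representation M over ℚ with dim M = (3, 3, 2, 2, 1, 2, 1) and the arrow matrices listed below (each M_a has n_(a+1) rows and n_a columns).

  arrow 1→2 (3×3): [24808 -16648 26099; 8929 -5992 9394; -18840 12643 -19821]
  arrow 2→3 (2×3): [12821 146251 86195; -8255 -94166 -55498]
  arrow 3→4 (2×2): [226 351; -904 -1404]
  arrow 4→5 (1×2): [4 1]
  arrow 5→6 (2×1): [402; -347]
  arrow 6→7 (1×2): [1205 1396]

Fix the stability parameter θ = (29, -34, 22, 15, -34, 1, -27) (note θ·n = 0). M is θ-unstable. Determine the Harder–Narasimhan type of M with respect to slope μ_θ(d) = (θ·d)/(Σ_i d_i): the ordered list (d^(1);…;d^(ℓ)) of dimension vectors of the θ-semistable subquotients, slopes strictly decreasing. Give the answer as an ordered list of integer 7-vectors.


Interval decomposition of M: I[1,2], I[1,3], I[1,4], I[4,7], I[6,6].
HN type (ℓ=5): μ^(1)=22; μ^(2)=37/2; μ^(3)=1; μ^(4)=-5/2; μ^(5)=-45/4

((0, 0, 1, 0, 0, 0, 0); (0, 0, 1, 1, 0, 0, 0); (0, 0, 0, 0, 0, 1, 0); (3, 3, 0, 0, 0, 0, 0); (0, 0, 0, 1, 1, 1, 1))


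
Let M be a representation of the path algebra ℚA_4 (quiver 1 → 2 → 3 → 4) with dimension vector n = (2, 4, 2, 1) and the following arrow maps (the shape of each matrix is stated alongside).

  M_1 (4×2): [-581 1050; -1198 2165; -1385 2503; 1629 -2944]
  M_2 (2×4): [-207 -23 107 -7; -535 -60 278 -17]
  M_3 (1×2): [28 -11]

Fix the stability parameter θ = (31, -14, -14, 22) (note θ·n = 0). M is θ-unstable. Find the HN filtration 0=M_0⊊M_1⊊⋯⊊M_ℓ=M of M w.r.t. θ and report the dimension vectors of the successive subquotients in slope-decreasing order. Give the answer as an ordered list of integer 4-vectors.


Interval decomposition of M: I[1,3], I[1,4], I[2,2]^2.
HN type (ℓ=3): μ^(1)=22; μ^(2)=1; μ^(3)=-14

((0, 0, 0, 1); (2, 2, 2, 0); (0, 2, 0, 0))


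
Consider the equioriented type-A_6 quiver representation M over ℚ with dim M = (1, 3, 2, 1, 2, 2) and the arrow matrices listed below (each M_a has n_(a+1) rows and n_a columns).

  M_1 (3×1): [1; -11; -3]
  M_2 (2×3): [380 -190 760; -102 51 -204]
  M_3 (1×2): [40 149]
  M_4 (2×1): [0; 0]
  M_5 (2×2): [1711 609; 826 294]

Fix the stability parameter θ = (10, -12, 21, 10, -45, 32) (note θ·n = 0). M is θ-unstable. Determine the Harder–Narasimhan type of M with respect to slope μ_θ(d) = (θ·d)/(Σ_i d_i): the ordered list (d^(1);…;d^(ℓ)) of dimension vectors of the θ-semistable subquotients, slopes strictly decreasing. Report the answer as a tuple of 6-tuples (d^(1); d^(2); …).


Barcode: M ≅ I[1,4], I[2,2]^2, I[3,3], I[5,5], I[5,6], I[6,6]. HN layers by μ_θ (6 steps, strictly decreasing):
  μ^(1)=32; μ^(2)=21; μ^(3)=31/2; μ^(4)=-1; μ^(5)=-12; μ^(6)=-45

((0, 0, 0, 0, 0, 2); (0, 0, 1, 0, 0, 0); (0, 0, 1, 1, 0, 0); (1, 1, 0, 0, 0, 0); (0, 2, 0, 0, 0, 0); (0, 0, 0, 0, 2, 0))


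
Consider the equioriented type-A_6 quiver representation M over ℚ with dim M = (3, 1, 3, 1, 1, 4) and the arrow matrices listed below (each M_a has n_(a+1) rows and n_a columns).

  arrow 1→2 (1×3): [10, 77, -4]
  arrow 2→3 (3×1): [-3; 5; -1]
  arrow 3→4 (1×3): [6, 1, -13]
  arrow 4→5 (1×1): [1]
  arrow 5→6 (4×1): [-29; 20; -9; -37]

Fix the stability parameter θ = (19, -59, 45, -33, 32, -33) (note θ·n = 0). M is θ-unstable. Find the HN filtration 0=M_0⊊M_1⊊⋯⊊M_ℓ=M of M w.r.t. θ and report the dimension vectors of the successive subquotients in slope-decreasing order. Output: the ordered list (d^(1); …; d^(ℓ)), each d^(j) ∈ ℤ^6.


Interval decomposition of M: I[1,1]^2, I[1,3], I[3,3], I[3,6], I[6,6]^3.
HN type (ℓ=5): μ^(1)=45; μ^(2)=19; μ^(3)=11/4; μ^(4)=-20; μ^(5)=-33

((0, 0, 2, 0, 0, 0); (2, 0, 0, 0, 0, 0); (0, 0, 1, 1, 1, 1); (1, 1, 0, 0, 0, 0); (0, 0, 0, 0, 0, 3))


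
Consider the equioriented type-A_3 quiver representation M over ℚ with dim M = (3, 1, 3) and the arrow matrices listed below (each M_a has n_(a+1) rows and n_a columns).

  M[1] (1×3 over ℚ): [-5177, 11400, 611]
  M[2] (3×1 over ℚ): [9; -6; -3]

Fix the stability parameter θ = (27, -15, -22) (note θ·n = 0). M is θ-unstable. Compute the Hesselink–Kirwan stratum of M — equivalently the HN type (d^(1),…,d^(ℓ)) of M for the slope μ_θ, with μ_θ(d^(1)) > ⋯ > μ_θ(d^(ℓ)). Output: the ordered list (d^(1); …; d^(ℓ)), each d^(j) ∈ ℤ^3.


Barcode: M ≅ I[1,1]^2, I[1,3], I[3,3]^2. HN layers by μ_θ (3 steps, strictly decreasing):
  μ^(1)=27; μ^(2)=-10/3; μ^(3)=-22

((2, 0, 0); (1, 1, 1); (0, 0, 2))


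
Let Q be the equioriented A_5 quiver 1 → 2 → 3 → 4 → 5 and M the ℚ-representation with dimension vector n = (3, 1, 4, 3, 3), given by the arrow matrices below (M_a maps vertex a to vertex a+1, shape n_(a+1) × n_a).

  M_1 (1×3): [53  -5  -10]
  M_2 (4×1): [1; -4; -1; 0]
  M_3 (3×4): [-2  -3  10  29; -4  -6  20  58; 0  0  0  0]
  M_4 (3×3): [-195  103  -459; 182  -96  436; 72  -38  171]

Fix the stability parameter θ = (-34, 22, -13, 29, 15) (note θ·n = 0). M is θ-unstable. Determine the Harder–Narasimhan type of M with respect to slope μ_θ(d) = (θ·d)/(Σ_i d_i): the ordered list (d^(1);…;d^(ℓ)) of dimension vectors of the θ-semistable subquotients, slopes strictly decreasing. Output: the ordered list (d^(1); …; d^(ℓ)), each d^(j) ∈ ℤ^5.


Interval decomposition of M: I[1,1]^2, I[1,3], I[3,3]^2, I[3,5], I[4,5]^2.
HN type (ℓ=4): μ^(1)=22; μ^(2)=9/2; μ^(3)=-13; μ^(4)=-34

((0, 0, 0, 3, 3); (0, 1, 1, 0, 0); (0, 0, 3, 0, 0); (3, 0, 0, 0, 0))


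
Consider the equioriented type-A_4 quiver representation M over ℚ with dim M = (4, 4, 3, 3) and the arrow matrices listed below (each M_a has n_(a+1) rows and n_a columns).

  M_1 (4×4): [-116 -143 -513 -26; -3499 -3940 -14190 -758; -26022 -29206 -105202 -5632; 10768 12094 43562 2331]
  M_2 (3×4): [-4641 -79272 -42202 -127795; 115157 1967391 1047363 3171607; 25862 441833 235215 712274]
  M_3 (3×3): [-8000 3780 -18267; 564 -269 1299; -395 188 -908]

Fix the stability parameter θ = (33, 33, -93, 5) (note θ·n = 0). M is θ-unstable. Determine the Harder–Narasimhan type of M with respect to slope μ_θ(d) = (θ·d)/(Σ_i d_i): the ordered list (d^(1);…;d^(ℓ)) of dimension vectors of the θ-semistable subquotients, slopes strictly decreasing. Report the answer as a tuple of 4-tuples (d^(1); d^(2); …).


Barcode: M ≅ I[1,2], I[1,4]^3. HN layers by μ_θ (3 steps, strictly decreasing):
  μ^(1)=33; μ^(2)=5; μ^(3)=-9

((1, 1, 0, 0); (0, 0, 0, 3); (3, 3, 3, 0))


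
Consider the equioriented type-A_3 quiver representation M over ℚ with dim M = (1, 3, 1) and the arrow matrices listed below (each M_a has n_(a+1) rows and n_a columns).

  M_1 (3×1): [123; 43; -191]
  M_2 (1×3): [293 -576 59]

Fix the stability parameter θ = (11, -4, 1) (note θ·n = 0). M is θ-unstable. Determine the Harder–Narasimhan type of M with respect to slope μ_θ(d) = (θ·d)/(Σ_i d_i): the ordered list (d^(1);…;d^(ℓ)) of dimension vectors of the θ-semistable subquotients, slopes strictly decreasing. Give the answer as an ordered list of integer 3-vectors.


Via rank(M_{q-1}∘⋯∘M_p): M ≅ I[1,3], I[2,2]^2.
μ_θ-semistable layers: μ^(1)=8/3; μ^(2)=-4

((1, 1, 1); (0, 2, 0))


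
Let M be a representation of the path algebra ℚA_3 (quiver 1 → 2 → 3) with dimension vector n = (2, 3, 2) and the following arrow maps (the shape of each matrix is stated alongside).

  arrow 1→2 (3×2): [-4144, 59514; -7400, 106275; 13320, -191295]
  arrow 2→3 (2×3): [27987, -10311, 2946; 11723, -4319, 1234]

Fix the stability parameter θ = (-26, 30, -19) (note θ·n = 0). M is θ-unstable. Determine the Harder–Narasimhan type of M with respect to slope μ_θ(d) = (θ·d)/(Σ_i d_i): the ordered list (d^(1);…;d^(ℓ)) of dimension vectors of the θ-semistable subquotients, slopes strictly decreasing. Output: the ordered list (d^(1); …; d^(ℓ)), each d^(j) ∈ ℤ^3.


Barcode: M ≅ I[1,1], I[1,3], I[2,2]^2, I[3,3]. HN layers by μ_θ (4 steps, strictly decreasing):
  μ^(1)=30; μ^(2)=11/2; μ^(3)=-19; μ^(4)=-26

((0, 2, 0); (0, 1, 1); (0, 0, 1); (2, 0, 0))


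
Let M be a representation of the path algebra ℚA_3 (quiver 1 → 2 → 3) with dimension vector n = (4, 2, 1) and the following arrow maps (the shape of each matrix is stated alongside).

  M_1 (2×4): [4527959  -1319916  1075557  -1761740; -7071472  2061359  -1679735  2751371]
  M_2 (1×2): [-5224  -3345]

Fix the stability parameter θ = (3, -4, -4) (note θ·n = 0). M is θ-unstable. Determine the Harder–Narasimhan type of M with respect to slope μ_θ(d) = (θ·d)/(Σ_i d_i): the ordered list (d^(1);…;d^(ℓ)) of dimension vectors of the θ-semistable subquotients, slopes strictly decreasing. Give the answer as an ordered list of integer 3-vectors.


Barcode: M ≅ I[1,1]^2, I[1,2], I[1,3]. HN layers by μ_θ (3 steps, strictly decreasing):
  μ^(1)=3; μ^(2)=-1/2; μ^(3)=-5/3

((2, 0, 0); (1, 1, 0); (1, 1, 1))


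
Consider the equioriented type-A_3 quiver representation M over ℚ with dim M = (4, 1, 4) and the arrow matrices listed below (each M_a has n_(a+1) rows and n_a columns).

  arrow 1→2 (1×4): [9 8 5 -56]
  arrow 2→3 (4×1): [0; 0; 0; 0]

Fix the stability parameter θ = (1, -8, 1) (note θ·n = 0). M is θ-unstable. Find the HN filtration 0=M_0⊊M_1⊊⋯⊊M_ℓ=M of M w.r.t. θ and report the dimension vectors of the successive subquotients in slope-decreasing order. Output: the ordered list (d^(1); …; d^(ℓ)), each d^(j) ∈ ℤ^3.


Interval decomposition of M: I[1,1]^3, I[1,2], I[3,3]^4.
HN type (ℓ=2): μ^(1)=1; μ^(2)=-7/2

((3, 0, 4); (1, 1, 0))


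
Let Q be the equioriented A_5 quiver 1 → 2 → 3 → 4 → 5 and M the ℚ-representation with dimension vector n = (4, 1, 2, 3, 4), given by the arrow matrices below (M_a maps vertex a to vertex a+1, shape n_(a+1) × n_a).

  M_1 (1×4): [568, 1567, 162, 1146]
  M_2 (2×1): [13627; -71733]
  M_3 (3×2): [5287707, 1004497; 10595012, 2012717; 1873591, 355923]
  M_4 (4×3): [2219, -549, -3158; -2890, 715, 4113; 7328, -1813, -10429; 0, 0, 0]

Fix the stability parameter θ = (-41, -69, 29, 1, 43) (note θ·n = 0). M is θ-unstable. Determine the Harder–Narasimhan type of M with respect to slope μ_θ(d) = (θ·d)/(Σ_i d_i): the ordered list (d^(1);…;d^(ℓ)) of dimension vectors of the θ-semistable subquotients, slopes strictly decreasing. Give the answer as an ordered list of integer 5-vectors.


Barcode: M ≅ I[1,1]^3, I[1,5], I[3,4], I[4,5], I[5,5]^2. HN layers by μ_θ (5 steps, strictly decreasing):
  μ^(1)=43; μ^(2)=15; μ^(3)=1; μ^(4)=-41; μ^(5)=-55

((0, 0, 0, 0, 4); (0, 0, 2, 2, 0); (0, 0, 0, 1, 0); (3, 0, 0, 0, 0); (1, 1, 0, 0, 0))


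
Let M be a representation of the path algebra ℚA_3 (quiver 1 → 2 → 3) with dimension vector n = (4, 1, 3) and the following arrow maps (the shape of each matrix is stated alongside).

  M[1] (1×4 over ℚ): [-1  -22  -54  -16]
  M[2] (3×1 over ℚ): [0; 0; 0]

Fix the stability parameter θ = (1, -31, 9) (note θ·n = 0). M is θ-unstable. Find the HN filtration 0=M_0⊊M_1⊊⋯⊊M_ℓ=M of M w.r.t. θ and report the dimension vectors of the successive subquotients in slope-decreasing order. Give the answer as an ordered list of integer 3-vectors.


Via rank(M_{q-1}∘⋯∘M_p): M ≅ I[1,1]^3, I[1,2], I[3,3]^3.
μ_θ-semistable layers: μ^(1)=9; μ^(2)=1; μ^(3)=-15

((0, 0, 3); (3, 0, 0); (1, 1, 0))


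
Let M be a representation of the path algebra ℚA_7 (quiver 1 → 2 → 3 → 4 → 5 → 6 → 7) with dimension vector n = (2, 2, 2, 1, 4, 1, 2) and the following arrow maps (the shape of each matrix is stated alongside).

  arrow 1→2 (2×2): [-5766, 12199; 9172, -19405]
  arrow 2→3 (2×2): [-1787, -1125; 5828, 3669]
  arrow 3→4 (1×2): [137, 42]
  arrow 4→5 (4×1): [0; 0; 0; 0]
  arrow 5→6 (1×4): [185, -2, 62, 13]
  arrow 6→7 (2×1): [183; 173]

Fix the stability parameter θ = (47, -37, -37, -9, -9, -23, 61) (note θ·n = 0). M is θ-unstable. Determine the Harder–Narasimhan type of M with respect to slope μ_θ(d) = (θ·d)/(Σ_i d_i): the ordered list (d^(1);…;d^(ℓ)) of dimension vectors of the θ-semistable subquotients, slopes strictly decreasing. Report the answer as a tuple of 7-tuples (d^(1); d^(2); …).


Interval decomposition of M: I[1,3], I[1,4], I[5,5]^3, I[5,7], I[7,7].
HN type (ℓ=3): μ^(1)=61; μ^(2)=-9; μ^(3)=-16

((0, 0, 0, 0, 0, 0, 2); (2, 2, 2, 1, 3, 0, 0); (0, 0, 0, 0, 1, 1, 0))


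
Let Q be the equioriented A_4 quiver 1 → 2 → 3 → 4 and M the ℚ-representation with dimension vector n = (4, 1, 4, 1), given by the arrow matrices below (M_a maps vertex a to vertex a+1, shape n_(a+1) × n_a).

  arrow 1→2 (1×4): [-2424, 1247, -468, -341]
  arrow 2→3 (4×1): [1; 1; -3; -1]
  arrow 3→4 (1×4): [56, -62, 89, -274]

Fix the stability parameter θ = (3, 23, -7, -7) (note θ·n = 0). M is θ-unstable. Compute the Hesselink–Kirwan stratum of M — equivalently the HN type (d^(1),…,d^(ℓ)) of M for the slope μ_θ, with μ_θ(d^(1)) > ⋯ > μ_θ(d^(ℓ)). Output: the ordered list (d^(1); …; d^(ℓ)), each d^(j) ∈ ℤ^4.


Interval decomposition of M: I[1,1]^3, I[1,4], I[3,3]^3.
HN type (ℓ=2): μ^(1)=3; μ^(2)=-7

((4, 1, 1, 1); (0, 0, 3, 0))


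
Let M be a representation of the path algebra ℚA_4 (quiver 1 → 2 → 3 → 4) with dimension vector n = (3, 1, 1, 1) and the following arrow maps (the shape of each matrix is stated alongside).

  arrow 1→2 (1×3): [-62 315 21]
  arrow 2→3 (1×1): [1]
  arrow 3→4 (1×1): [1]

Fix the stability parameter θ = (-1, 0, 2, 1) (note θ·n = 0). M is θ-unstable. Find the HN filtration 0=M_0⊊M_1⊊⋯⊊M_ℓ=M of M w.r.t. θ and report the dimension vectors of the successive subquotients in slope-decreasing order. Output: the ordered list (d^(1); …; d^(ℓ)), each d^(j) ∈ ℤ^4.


Interval decomposition of M: I[1,1]^2, I[1,4].
HN type (ℓ=3): μ^(1)=3/2; μ^(2)=0; μ^(3)=-1

((0, 0, 1, 1); (0, 1, 0, 0); (3, 0, 0, 0))
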